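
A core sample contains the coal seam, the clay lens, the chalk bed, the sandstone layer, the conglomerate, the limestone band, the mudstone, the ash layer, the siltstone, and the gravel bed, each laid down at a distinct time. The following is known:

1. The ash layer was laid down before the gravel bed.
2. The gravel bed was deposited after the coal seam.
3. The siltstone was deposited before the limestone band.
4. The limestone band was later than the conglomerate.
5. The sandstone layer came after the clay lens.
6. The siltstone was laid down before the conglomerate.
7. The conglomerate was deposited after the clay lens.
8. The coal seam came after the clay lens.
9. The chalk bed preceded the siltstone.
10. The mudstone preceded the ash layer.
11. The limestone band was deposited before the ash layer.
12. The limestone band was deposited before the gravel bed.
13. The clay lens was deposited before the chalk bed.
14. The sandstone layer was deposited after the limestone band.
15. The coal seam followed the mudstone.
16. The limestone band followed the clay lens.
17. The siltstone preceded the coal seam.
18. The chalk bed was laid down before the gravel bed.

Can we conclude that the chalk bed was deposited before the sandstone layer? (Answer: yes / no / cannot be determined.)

yes

Chain the constraints: the chalk bed → the siltstone → the limestone band → the sandstone layer. Each link is directly stated, so the chalk bed comes before the sandstone layer.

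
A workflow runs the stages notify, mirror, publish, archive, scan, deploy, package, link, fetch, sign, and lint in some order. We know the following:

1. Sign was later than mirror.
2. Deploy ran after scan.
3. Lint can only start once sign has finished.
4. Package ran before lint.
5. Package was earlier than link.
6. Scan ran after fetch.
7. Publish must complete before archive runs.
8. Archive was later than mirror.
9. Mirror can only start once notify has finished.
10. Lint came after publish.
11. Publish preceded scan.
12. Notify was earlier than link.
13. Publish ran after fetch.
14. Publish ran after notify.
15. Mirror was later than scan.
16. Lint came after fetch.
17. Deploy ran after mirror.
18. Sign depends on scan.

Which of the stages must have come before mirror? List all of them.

Directly stated before mirror: notify and scan.
Fetch reaches mirror via fetch → scan → mirror.
Publish reaches mirror via publish → scan → mirror.
No chain forces lint (or any of the others) ahead of mirror.

fetch, notify, publish, scan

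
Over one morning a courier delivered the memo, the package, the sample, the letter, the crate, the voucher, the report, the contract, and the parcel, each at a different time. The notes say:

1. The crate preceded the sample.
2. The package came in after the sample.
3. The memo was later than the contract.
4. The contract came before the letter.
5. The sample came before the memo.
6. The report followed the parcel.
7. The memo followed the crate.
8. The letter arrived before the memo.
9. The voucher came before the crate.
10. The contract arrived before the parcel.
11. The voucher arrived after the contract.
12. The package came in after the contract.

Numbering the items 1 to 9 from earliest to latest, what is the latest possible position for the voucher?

The voucher must come before the crate, the memo, the package, and the sample — 4 items forced after it.
Everything else can be placed before the voucher in some valid order, so the voucher can sit as late as position 9 − 4 = 5.

5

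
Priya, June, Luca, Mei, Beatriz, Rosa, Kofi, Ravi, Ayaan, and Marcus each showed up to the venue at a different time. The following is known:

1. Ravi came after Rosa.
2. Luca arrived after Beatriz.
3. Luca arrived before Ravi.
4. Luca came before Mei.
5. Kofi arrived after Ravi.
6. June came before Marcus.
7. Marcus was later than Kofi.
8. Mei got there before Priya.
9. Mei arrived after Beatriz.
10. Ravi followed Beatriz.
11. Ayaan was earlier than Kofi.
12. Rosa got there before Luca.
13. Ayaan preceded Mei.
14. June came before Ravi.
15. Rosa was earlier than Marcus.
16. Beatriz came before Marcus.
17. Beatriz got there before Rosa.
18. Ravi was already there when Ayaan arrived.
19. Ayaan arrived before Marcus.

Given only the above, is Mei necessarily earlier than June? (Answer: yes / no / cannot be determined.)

no

Tracing the constraints gives June → Ravi → Ayaan → Mei, so June must come before Mei.
That means Mei cannot be before June.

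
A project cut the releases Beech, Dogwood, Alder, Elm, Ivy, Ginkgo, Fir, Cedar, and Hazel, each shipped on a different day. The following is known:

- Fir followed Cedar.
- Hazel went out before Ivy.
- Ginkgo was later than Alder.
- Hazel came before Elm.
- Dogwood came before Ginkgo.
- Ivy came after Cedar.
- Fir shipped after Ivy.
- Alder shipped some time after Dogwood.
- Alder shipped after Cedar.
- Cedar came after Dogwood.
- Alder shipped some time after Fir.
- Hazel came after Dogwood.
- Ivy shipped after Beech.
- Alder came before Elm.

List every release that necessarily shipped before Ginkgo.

Directly stated before Ginkgo: Alder and Dogwood.
Beech reaches Ginkgo via Beech → Ivy → Fir → Alder → Ginkgo.
Cedar reaches Ginkgo via Cedar → Alder → Ginkgo.
Fir reaches Ginkgo via Fir → Alder → Ginkgo.
Likewise Hazel and Ivy each reach Ginkgo by chaining the stated constraints.
No chain forces Elm ahead of Ginkgo.

Alder, Beech, Cedar, Dogwood, Fir, Hazel, Ivy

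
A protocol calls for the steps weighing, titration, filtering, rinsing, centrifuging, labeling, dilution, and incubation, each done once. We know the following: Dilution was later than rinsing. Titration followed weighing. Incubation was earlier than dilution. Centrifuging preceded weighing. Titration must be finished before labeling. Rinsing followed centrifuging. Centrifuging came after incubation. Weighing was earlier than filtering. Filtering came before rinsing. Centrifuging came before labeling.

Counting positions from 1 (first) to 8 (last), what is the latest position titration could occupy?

Titration must come before labeling — 1 step forced after it.
Everything else can be placed before titration in some valid order, so titration can sit as late as position 8 − 1 = 7.

7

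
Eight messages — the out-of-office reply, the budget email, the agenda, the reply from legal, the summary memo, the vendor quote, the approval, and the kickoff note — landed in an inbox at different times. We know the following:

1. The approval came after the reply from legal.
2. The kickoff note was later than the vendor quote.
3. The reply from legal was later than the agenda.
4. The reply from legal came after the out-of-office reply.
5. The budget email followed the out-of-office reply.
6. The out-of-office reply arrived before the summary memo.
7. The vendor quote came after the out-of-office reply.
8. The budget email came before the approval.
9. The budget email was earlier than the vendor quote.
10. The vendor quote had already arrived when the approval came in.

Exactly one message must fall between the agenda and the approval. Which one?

the reply from legal

Tracing the constraints gives the agenda → the reply from legal → the approval, so the reply from legal sits after the agenda and before the approval.
No other message is forced both after the agenda and before the approval.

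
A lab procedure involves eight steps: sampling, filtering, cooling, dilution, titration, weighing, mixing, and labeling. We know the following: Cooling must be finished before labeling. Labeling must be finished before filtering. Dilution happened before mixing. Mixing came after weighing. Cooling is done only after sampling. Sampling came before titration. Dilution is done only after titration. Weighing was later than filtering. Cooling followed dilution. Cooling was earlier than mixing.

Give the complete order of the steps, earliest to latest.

The constraints fix every adjacent pair, so only one ordering works:
sampling → titration → dilution → cooling → labeling → filtering → weighing → mixing.

sampling, titration, dilution, cooling, labeling, filtering, weighing, mixing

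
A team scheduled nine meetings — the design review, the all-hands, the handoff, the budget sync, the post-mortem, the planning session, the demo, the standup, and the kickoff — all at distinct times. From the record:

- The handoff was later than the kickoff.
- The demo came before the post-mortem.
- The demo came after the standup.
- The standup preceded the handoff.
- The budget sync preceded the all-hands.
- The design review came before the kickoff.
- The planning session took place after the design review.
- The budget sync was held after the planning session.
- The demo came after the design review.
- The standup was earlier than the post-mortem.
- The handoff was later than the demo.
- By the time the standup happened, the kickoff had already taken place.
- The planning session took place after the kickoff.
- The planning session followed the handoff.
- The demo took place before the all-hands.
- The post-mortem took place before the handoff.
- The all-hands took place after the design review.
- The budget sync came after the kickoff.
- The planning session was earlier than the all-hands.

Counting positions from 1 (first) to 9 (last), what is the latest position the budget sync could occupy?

The budget sync must come before the all-hands — 1 meeting forced after it.
Everything else can be placed before the budget sync in some valid order, so the budget sync can sit as late as position 9 − 1 = 8.

8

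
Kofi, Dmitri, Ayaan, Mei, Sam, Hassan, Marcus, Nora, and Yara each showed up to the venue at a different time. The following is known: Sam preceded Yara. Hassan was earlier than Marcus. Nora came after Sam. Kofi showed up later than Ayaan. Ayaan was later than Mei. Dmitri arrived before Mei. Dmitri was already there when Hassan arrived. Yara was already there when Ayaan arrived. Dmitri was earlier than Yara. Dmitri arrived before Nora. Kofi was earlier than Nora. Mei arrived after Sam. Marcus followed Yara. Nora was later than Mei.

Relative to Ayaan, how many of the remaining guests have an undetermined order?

Forced before Ayaan: Dmitri, Mei, Sam, and Yara; forced after Ayaan: Kofi and Nora.
That leaves Hassan and Marcus with no forced order relative to Ayaan — 2.

2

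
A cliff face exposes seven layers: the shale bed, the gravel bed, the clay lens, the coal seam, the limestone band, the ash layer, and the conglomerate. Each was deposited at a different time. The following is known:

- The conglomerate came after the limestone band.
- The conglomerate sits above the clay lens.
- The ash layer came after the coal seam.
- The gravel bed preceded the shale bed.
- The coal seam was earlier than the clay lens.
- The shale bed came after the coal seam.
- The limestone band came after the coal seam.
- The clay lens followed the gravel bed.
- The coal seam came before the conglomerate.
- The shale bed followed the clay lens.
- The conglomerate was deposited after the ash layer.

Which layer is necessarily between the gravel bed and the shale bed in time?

Tracing the constraints gives the gravel bed → the clay lens → the shale bed, so the clay lens sits after the gravel bed and before the shale bed.
No other layer is forced both after the gravel bed and before the shale bed.

the clay lens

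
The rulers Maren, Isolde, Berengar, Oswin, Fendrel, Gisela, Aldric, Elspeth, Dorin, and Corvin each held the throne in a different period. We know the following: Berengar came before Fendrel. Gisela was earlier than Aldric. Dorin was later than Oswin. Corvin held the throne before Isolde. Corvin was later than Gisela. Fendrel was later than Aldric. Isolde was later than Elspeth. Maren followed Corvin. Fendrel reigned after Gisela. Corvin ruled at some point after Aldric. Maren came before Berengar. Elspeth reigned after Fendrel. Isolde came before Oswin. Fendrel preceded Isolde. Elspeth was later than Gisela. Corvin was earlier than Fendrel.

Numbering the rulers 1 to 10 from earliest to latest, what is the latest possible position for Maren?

4

Maren must come before Berengar, Dorin, Elspeth, Fendrel, Isolde, and Oswin — 6 rulers forced after them.
Everything else can be placed before Maren in some valid order, so Maren can sit as late as position 10 − 6 = 4.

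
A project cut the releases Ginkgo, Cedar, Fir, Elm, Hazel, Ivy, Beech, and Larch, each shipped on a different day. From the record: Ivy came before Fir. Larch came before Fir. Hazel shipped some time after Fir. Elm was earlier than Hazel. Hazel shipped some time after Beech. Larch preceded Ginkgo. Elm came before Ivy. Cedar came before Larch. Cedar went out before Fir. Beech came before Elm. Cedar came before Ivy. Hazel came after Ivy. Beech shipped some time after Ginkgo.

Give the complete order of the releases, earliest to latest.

The constraints fix every adjacent pair, so only one ordering works:
Cedar → Larch → Ginkgo → Beech → Elm → Ivy → Fir → Hazel.

Cedar, Larch, Ginkgo, Beech, Elm, Ivy, Fir, Hazel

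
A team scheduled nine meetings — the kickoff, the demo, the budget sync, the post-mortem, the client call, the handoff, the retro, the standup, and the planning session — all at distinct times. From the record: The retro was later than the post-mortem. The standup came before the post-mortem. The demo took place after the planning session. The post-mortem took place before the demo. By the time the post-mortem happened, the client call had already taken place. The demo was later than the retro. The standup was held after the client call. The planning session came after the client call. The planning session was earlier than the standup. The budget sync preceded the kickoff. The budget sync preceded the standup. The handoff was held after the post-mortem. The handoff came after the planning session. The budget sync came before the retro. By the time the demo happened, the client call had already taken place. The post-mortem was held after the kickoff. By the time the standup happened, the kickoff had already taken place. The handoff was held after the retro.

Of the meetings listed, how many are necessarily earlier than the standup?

Directly stated before the standup: the budget sync, the client call, the kickoff, and the planning session.
That's the budget sync, the client call, the kickoff, and the planning session — 4 in all.

4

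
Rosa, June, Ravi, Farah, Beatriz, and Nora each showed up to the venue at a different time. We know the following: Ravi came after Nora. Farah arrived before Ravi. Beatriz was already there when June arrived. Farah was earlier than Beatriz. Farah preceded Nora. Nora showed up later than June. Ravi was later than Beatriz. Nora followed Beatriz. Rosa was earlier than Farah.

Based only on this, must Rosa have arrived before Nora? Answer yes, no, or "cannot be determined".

Chain the constraints: Rosa → Farah → Nora. Each link is directly stated, so Rosa comes before Nora.

yes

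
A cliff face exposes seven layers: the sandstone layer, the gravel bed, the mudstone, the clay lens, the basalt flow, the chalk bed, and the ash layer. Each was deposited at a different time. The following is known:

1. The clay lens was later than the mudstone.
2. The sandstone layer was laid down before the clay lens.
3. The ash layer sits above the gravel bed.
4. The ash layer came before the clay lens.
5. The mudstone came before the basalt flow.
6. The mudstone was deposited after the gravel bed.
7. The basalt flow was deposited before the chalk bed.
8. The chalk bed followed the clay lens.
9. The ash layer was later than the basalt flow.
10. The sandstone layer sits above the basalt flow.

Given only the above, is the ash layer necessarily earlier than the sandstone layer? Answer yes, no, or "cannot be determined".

No chain of stated constraints runs from the ash layer to the sandstone layer, and none runs from the sandstone layer to the ash layer either.
So the relative order of the ash layer and the sandstone layer is not fixed by the given facts.

cannot be determined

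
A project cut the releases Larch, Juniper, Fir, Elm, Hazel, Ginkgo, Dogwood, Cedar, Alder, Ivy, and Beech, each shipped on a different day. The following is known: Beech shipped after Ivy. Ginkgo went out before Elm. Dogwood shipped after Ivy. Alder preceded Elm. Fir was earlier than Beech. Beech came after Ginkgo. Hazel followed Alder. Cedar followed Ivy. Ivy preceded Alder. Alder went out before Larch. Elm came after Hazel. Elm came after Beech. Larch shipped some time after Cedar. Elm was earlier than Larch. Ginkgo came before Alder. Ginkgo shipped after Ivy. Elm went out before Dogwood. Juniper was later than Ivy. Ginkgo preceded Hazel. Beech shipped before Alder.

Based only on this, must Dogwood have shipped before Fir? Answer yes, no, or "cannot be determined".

no

Tracing the constraints gives Fir → Beech → Elm → Dogwood, so Fir must come before Dogwood.
That means Dogwood cannot be before Fir.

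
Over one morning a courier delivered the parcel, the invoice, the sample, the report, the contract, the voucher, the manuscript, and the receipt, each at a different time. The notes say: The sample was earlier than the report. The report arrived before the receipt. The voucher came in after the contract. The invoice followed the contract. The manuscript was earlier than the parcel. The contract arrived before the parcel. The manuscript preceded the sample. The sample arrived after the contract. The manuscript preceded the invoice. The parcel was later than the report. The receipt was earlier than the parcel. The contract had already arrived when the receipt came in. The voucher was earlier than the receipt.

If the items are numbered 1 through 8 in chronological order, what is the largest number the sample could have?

The sample must come before the parcel, the receipt, and the report — 3 items forced after it.
Everything else can be placed before the sample in some valid order, so the sample can sit as late as position 8 − 3 = 5.

5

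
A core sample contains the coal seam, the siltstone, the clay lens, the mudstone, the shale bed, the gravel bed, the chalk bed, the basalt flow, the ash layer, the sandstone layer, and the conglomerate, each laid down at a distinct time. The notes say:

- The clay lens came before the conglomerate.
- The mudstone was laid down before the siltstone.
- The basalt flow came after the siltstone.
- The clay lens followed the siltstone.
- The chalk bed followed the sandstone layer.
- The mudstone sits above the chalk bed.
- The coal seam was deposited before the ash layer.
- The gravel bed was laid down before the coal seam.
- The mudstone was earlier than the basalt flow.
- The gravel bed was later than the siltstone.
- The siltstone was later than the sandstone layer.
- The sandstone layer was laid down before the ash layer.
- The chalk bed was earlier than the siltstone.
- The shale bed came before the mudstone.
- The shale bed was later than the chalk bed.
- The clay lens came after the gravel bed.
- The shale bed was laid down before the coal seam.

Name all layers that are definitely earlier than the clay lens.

the chalk bed, the gravel bed, the mudstone, the sandstone layer, the shale bed, the siltstone

Directly stated before the clay lens: the gravel bed and the siltstone.
The chalk bed reaches the clay lens via the chalk bed → the siltstone → the clay lens.
The mudstone reaches the clay lens via the mudstone → the siltstone → the clay lens.
The sandstone layer reaches the clay lens via the sandstone layer → the siltstone → the clay lens.
Likewise the shale bed reaches the clay lens by chaining the stated constraints.
No chain forces the coal seam (or any of the others) ahead of the clay lens.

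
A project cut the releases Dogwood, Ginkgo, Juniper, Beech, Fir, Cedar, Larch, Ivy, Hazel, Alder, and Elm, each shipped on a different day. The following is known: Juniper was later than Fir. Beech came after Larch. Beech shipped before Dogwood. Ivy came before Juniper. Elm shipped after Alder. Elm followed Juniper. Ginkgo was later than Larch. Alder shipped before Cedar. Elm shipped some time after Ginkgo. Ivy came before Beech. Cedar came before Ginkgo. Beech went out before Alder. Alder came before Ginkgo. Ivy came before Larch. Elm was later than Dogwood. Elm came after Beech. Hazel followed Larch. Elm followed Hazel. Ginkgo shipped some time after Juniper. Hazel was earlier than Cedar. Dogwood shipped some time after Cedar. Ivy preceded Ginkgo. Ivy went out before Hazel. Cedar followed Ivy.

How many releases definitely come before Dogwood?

Directly stated before Dogwood: Beech and Cedar.
Alder reaches Dogwood via Alder → Cedar → Dogwood.
Hazel reaches Dogwood via Hazel → Cedar → Dogwood.
Ivy reaches Dogwood via Ivy → Cedar → Dogwood.
Likewise Larch reaches Dogwood by chaining the stated constraints.
No chain forces Fir (or any of the others) ahead of Dogwood.
That's Alder, Beech, Cedar, Hazel, Ivy, and Larch — 6 in all.

6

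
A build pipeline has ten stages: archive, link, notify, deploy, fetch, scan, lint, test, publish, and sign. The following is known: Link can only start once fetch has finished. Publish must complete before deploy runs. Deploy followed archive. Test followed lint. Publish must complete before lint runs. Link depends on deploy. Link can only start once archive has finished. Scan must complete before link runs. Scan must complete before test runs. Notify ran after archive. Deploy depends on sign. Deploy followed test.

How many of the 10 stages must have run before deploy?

Directly stated before deploy: archive, publish, sign, and test.
Lint reaches deploy via lint → test → deploy.
Scan reaches deploy via scan → test → deploy.
No chain forces link (or any of the others) ahead of deploy.
That's archive, lint, publish, scan, sign, and test — 6 in all.

6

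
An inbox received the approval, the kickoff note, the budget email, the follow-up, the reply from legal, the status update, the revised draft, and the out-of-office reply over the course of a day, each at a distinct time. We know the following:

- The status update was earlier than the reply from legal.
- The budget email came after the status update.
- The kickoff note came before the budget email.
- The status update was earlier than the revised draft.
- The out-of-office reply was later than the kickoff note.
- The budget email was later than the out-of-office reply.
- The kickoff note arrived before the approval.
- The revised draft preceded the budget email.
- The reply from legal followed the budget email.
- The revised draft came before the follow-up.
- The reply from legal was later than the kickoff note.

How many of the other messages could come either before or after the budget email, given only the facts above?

Forced before the budget email: the kickoff note, the out-of-office reply, the revised draft, and the status update; forced after the budget email: the reply from legal.
That leaves the approval and the follow-up with no forced order relative to the budget email — 2.

2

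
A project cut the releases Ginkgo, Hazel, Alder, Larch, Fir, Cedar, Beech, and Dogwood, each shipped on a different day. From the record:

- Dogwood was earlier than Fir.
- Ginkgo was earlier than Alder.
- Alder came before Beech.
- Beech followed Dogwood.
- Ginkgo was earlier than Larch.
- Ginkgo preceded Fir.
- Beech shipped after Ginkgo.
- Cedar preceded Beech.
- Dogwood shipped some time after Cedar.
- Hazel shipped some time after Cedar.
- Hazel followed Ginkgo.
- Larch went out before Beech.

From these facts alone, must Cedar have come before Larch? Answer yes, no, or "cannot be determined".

No chain of stated constraints runs from Cedar to Larch, and none runs from Larch to Cedar either.
So the relative order of Cedar and Larch is not fixed by the given facts.

cannot be determined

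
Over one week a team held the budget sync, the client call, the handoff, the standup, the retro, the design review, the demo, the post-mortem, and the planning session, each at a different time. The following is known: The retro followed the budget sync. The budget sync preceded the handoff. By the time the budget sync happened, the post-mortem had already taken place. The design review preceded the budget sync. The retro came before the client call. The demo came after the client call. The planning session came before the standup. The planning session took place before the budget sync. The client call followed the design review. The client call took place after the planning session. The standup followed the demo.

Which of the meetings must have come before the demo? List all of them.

Directly stated before the demo: the client call.
The budget sync reaches the demo via the budget sync → the retro → the client call → the demo.
The design review reaches the demo via the design review → the client call → the demo.
The planning session reaches the demo via the planning session → the client call → the demo.
Likewise the post-mortem and the retro each reach the demo by chaining the stated constraints.
No chain forces the standup (or any of the others) ahead of the demo.

the budget sync, the client call, the design review, the planning session, the post-mortem, the retro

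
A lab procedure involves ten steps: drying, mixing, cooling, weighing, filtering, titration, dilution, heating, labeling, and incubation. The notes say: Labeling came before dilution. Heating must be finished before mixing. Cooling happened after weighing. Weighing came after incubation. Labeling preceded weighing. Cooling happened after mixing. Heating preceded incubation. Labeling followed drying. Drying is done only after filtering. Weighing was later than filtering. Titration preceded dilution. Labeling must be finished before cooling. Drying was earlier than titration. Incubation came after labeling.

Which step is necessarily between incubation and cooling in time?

weighing

Tracing the constraints gives incubation → weighing → cooling, so weighing sits after incubation and before cooling.
No other step is forced both after incubation and before cooling.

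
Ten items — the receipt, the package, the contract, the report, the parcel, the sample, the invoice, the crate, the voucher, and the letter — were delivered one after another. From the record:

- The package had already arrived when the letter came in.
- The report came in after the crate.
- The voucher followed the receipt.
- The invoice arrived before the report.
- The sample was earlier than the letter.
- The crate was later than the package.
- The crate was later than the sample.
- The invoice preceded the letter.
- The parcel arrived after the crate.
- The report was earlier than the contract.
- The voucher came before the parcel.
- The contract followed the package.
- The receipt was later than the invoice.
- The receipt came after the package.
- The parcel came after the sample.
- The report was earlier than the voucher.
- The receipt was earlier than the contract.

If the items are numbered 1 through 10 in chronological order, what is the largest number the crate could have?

6

The crate must come before the contract, the parcel, the report, and the voucher — 4 items forced after it.
Everything else can be placed before the crate in some valid order, so the crate can sit as late as position 10 − 4 = 6.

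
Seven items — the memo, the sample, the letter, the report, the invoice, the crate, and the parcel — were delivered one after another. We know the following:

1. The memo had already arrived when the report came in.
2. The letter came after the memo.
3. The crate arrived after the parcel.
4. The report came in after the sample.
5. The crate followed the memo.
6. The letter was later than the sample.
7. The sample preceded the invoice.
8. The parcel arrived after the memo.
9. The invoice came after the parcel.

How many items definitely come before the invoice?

Directly stated before the invoice: the parcel and the sample.
The memo reaches the invoice via the memo → the parcel → the invoice.
That's the memo, the parcel, and the sample — 3 in all.

3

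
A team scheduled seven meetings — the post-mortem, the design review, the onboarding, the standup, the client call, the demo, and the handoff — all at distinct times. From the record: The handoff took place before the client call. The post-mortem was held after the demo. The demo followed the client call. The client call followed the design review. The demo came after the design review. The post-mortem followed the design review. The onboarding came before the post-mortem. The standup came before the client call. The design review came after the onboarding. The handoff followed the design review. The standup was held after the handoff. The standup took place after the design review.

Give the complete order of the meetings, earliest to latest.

The constraints fix every adjacent pair, so only one ordering works:
the onboarding → the design review → the handoff → the standup → the client call → the demo → the post-mortem.

the onboarding, the design review, the handoff, the standup, the client call, the demo, the post-mortem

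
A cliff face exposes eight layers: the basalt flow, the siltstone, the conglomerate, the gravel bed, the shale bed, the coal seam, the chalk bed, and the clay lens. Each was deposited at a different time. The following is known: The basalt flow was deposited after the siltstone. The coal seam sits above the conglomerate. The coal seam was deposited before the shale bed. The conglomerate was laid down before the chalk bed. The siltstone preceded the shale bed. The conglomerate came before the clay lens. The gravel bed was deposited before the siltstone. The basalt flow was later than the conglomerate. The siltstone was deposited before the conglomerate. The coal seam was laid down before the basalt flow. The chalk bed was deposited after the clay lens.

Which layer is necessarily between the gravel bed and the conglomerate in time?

the siltstone

Tracing the constraints gives the gravel bed → the siltstone → the conglomerate, so the siltstone sits after the gravel bed and before the conglomerate.
No other layer is forced both after the gravel bed and before the conglomerate.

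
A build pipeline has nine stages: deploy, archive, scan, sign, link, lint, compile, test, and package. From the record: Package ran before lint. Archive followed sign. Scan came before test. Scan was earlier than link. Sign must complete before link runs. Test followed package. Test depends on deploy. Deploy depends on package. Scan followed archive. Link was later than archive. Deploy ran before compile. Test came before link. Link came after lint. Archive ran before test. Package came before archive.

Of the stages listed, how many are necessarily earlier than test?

5

Directly stated before test: archive, deploy, package, and scan.
Sign reaches test via sign → archive → test.
That's archive, deploy, package, scan, and sign — 5 in all.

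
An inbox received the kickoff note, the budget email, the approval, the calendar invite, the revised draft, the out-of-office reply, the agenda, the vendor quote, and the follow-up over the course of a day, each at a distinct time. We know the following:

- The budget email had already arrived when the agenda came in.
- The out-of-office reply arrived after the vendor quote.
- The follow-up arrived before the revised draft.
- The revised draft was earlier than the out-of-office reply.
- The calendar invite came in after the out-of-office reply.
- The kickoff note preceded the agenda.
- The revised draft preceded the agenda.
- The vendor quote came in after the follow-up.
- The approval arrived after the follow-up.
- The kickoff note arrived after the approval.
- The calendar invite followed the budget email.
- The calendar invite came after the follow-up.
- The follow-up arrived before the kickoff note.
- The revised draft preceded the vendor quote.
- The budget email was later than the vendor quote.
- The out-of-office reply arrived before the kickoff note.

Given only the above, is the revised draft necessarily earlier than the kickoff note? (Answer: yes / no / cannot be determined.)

Chain the constraints: the revised draft → the out-of-office reply → the kickoff note. Each link is directly stated, so the revised draft comes before the kickoff note.

yes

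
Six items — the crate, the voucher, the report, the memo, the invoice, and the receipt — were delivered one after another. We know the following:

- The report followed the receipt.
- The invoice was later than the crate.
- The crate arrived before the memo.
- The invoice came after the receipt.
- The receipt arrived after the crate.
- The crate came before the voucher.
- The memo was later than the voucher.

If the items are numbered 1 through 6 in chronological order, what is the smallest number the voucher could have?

2

The crate must come before the voucher — 1 forced predecessor.
Nothing else is forced ahead of the voucher, so its earliest slot is position 1 + 1 = 2.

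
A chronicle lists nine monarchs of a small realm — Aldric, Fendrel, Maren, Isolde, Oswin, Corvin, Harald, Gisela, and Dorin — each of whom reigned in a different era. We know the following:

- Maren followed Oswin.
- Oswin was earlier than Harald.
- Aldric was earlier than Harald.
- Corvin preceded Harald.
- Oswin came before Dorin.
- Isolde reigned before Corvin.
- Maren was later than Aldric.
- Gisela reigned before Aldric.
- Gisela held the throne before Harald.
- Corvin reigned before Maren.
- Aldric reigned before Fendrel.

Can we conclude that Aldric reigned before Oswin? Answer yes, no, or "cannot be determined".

cannot be determined

No chain of stated constraints runs from Aldric to Oswin, and none runs from Oswin to Aldric either.
So the relative order of Aldric and Oswin is not fixed by the given facts.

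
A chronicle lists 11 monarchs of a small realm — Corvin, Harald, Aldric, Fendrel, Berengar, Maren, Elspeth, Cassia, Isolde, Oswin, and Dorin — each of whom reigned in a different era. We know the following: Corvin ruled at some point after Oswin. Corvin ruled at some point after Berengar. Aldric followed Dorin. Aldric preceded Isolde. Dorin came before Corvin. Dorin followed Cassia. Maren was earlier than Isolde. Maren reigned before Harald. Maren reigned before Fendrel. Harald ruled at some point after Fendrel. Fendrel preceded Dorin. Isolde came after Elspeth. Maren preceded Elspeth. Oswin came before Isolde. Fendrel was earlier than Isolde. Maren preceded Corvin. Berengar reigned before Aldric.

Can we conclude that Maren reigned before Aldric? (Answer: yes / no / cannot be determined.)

yes

Chain the constraints: Maren → Fendrel → Dorin → Aldric. Each link is directly stated, so Maren comes before Aldric.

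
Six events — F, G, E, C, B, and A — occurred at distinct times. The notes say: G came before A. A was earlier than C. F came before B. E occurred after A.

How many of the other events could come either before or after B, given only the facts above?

Forced before B: F.
That leaves A, C, E, and G with no forced order relative to B — 4.

4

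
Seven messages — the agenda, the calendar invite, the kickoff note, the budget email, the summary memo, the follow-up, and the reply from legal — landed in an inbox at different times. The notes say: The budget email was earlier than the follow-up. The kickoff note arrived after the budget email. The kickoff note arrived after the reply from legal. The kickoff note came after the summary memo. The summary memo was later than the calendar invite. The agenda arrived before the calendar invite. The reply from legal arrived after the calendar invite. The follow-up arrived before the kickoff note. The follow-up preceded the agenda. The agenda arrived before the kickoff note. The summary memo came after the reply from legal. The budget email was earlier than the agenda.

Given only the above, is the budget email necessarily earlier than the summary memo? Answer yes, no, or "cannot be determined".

Chain the constraints: the budget email → the agenda → the calendar invite → the summary memo. Each link is directly stated, so the budget email comes before the summary memo.

yes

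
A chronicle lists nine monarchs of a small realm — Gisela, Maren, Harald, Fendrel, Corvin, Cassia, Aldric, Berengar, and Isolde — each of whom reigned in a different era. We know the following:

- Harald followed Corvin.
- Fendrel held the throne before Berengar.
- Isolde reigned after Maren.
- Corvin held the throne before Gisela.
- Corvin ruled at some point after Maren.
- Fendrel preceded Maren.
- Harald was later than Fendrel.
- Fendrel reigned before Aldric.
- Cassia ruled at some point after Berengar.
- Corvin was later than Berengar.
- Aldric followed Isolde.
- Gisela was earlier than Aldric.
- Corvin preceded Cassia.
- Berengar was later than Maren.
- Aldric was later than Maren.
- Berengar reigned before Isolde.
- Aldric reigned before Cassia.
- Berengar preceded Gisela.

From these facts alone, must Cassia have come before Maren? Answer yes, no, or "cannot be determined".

Tracing the constraints gives Maren → Berengar → Cassia, so Maren must come before Cassia.
That means Cassia cannot be before Maren.

no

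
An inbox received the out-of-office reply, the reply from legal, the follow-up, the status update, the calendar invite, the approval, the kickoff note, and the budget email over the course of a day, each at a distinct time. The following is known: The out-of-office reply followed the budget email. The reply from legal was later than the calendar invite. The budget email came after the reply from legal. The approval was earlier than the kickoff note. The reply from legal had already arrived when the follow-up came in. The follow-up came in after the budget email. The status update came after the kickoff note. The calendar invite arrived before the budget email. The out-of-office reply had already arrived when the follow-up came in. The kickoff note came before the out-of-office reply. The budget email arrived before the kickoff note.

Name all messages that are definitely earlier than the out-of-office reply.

Directly stated before the out-of-office reply: the budget email and the kickoff note.
The approval reaches the out-of-office reply via the approval → the kickoff note → the out-of-office reply.
The calendar invite reaches the out-of-office reply via the calendar invite → the budget email → the out-of-office reply.
The reply from legal reaches the out-of-office reply via the reply from legal → the budget email → the out-of-office reply.

the approval, the budget email, the calendar invite, the kickoff note, the reply from legal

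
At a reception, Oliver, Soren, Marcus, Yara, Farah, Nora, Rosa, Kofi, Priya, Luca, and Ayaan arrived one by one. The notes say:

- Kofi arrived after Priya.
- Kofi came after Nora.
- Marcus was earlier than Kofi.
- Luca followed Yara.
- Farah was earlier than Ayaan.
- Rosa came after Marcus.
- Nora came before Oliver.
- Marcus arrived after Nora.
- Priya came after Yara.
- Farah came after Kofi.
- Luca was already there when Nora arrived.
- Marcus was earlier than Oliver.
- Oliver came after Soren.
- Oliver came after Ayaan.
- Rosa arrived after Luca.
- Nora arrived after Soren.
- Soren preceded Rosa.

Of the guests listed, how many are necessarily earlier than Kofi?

6

Directly stated before Kofi: Marcus, Nora, and Priya.
Luca reaches Kofi via Luca → Nora → Kofi.
Soren reaches Kofi via Soren → Nora → Kofi.
Yara reaches Kofi via Yara → Priya → Kofi.
No chain forces Rosa (or any of the others) ahead of Kofi.
That's Luca, Marcus, Nora, Priya, Soren, and Yara — 6 in all.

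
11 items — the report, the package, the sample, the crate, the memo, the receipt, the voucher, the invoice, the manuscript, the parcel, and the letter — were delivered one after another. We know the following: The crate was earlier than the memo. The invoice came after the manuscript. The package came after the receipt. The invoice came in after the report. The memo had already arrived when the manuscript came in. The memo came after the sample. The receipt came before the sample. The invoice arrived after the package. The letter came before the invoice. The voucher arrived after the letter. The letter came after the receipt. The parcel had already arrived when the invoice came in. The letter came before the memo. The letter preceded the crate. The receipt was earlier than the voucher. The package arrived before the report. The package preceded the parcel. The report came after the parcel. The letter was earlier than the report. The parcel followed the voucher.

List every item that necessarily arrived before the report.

Directly stated before the report: the letter, the package, and the parcel.
The receipt reaches the report via the receipt → the package → the report.
The voucher reaches the report via the voucher → the parcel → the report.

the letter, the package, the parcel, the receipt, the voucher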